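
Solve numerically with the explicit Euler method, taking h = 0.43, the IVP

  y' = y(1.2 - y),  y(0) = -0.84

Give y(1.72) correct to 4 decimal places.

-62.1883

Euler: y_{n+1} = y_n + h·f(x_n, y_n).
x=0.000000, y=-0.840000: f=-1.713600 → y ← -0.840000 + 0.43·(-1.713600) = -1.576848
x=0.430000, y=-1.576848: f=-4.378667 → y ← -1.576848 + 0.43·(-4.378667) = -3.459675
x=0.860000, y=-3.459675: f=-16.120960 → y ← -3.459675 + 0.43·(-16.120960) = -10.391688
x=1.290000, y=-10.391688: f=-120.457202 → y ← -10.391688 + 0.43·(-120.457202) = -62.188284
y(1.72) ≈ -62.1883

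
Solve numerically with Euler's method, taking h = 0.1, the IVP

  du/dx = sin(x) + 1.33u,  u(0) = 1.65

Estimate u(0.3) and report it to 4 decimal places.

2.4310

Euler: u_{n+1} = u_n + h·f(x_n, u_n).
x=0.000000, u=1.650000: f=2.194500 → u ← 1.650000 + 0.1·2.194500 = 1.869450
x=0.100000, u=1.869450: f=2.586202 → u ← 1.869450 + 0.1·2.586202 = 2.128070
x=0.200000, u=2.128070: f=3.029003 → u ← 2.128070 + 0.1·3.029003 = 2.430970
u(0.3) ≈ 2.4310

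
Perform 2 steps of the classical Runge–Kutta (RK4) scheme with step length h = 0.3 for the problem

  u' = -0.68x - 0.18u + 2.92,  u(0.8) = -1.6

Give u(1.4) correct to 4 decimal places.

-0.2030

RK4: k1 = f(x_n, u_n); k2 = f(x_n + h/2, u_n + (h/2)·k1); k3 = f(x_n + h/2, u_n + (h/2)·k2); k4 = f(x_n + h, u_n + h·k3); u_{n+1} = u_n + (h/6)·(k1 + 2k2 + 2k3 + k4).
x=0.800000, u=-1.600000:
  k1 = f(0.800000, -1.600000) = 2.664000
  k2 = f(0.950000, -1.200400) = 2.490072
  k3 = f(0.950000, -1.226489) = 2.494768
  k4 = f(1.100000, -0.851570) = 2.325283
  u ← -1.600000 + (0.3/6)·(k1 + 2k2 + 2k3 + k4) = -0.852052
x=1.100000, u=-0.852052:
  k1 = f(1.100000, -0.852052) = 2.325369
  k2 = f(1.250000, -0.503246) = 2.160584
  k3 = f(1.250000, -0.527964) = 2.165034
  k4 = f(1.400000, -0.202542) = 2.004458
  u ← -0.852052 + (0.3/6)·(k1 + 2k2 + 2k3 + k4) = -0.202999
u(1.4) ≈ -0.2030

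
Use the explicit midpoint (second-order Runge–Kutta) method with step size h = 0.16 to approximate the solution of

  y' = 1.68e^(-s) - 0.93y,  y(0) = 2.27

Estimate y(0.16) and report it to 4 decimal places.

Midpoint: k1 = f(s_n, y_n); k2 = f(s_n + h/2, y_n + (h/2)·k1); y_{n+1} = y_n + h·k2.
s=0.000000, y=2.270000:
  k1 = f(0.000000, 2.270000) = -0.431100
  k2 = f(0.080000, 2.235512) = -0.528191
  y ← 2.270000 + 0.16·(-0.528191) = 2.185489
y(0.16) ≈ 2.1855

2.1855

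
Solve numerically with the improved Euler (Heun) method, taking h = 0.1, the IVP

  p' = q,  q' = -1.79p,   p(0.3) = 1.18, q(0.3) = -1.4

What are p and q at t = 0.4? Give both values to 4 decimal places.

1.0294, -1.5987

Heun on (p,q): k1 = f(t_n, state_n); k2 = f(t_n + h, state_n + h·k1); state_{n+1} = state_n + (h/2)·(k1 + k2).
0.300000: (1.180000, -1.400000)
  k1 = (-1.400000, -2.112200)
  predictor → (1.040000, -1.611220)
  k2 = (-1.611220, -1.861600)
  → (1.029439, -1.598690)
(p(0.4), q(0.4)) ≈ (1.0294, -1.5987)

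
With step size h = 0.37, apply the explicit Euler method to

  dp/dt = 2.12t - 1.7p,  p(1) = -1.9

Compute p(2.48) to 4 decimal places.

Euler: p_{n+1} = p_n + h·f(t_n, p_n).
t=1.000000, p=-1.900000: f=5.350000 → p ← -1.900000 + 0.37·5.350000 = 0.079500
t=1.370000, p=0.079500: f=2.769250 → p ← 0.079500 + 0.37·2.769250 = 1.104123
t=1.740000, p=1.104123: f=1.811792 → p ← 1.104123 + 0.37·1.811792 = 1.774485
t=2.110000, p=1.774485: f=1.456575 → p ← 1.774485 + 0.37·1.456575 = 2.313418
p(2.48) ≈ 2.3134

2.3134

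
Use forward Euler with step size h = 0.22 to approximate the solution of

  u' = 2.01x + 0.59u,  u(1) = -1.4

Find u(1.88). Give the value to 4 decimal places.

Euler: u_{n+1} = u_n + h·f(x_n, u_n).
x=1.000000, u=-1.400000: f=1.184000 → u ← -1.400000 + 0.22·1.184000 = -1.139520
x=1.220000, u=-1.139520: f=1.779883 → u ← -1.139520 + 0.22·1.779883 = -0.747946
x=1.440000, u=-0.747946: f=2.453112 → u ← -0.747946 + 0.22·2.453112 = -0.208261
x=1.660000, u=-0.208261: f=3.213726 → u ← -0.208261 + 0.22·3.213726 = 0.498759
u(1.88) ≈ 0.4988

0.4988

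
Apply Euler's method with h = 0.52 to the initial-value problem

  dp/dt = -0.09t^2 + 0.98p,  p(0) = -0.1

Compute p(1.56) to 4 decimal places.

Euler: p_{n+1} = p_n + h·f(t_n, p_n).
t=0.000000, p=-0.100000: f=-0.098000 → p ← -0.100000 + 0.52·(-0.098000) = -0.150960
t=0.520000, p=-0.150960: f=-0.172277 → p ← -0.150960 + 0.52·(-0.172277) = -0.240544
t=1.040000, p=-0.240544: f=-0.333077 → p ← -0.240544 + 0.52·(-0.333077) = -0.413744
p(1.56) ≈ -0.4137

-0.4137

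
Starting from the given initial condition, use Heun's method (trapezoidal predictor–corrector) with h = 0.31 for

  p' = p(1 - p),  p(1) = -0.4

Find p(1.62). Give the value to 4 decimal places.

-1.0686

Heun: k1 = f(s_n, p_n); k2 = f(s_n + h, p_n + h·k1); p_{n+1} = p_n + (h/2)·(k1 + k2).
s=1.000000, p=-0.400000:
  k1 = f(1.000000, -0.400000) = -0.560000
  k2 = f(1.310000, -0.573600) = -0.902617
  p ← -0.400000 + (0.31/2)·(-0.560000 + (-0.902617)) = -0.626706
s=1.310000, p=-0.626706:
  k1 = f(1.310000, -0.626706) = -1.019466
  k2 = f(1.620000, -0.942740) = -1.831499
  p ← -0.626706 + (0.31/2)·(-1.019466 + (-1.831499)) = -1.068605
p(1.62) ≈ -1.0686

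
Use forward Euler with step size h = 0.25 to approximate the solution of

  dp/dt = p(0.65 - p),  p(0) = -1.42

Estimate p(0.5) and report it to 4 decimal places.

-3.6659

Euler: p_{n+1} = p_n + h·f(t_n, p_n).
t=0.000000, p=-1.420000: f=-2.939400 → p ← -1.420000 + 0.25·(-2.939400) = -2.154850
t=0.250000, p=-2.154850: f=-6.044031 → p ← -2.154850 + 0.25·(-6.044031) = -3.665858
p(0.5) ≈ -3.6659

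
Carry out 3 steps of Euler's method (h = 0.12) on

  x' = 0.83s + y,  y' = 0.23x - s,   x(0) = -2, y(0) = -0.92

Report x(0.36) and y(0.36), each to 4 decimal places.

-2.3173, -1.1378

Euler on (x,y): x_{n+1} = x_n + h·x', y_{n+1} = y_n + h·y'.
0.000000: (-2.000000, -0.920000); f=(-0.920000, -0.460000) → (-2.110400, -0.975200)
0.120000: (-2.110400, -0.975200); f=(-0.875600, -0.605392) → (-2.215472, -1.047847)
0.240000: (-2.215472, -1.047847); f=(-0.848647, -0.749559) → (-2.317310, -1.137794)
(x(0.36), y(0.36)) ≈ (-2.3173, -1.1378)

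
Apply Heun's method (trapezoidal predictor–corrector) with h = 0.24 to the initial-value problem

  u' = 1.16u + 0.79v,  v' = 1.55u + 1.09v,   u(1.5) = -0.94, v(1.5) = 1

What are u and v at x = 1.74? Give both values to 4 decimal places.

Heun on (u,v): k1 = f(x_n, state_n); k2 = f(x_n + h, state_n + h·k1); state_{n+1} = state_n + (h/2)·(k1 + k2).
1.500000: (-0.940000, 1.000000)
  k1 = (-0.300400, -0.367000)
  predictor → (-1.012096, 0.911920)
  k2 = (-0.453615, -0.574756)
  → (-1.030482, 0.886989)
(u(1.74), v(1.74)) ≈ (-1.0305, 0.8870)

-1.0305, 0.8870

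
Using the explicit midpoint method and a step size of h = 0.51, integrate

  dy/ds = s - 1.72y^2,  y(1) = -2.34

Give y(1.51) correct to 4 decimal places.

Midpoint: k1 = f(s_n, y_n); k2 = f(s_n + h/2, y_n + (h/2)·k1); y_{n+1} = y_n + h·k2.
s=1.000000, y=-2.340000:
  k1 = f(1.000000, -2.340000) = -8.418032
  k2 = f(1.255000, -4.486598) = -33.367848
  y ← -2.340000 + 0.51·(-33.367848) = -19.357603
y(1.51) ≈ -19.3576

-19.3576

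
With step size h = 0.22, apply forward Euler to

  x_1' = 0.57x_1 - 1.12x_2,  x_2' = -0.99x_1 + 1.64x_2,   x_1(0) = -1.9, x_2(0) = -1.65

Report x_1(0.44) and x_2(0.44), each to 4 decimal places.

-1.4976, -2.1151

Euler on (x_1,x_2): x_1_{n+1} = x_1_n + h·x_1', x_2_{n+1} = x_2_n + h·x_2'.
0.000000: (-1.900000, -1.650000); f=(0.765000, -0.825000) → (-1.731700, -1.831500)
0.220000: (-1.731700, -1.831500); f=(1.064211, -1.289277) → (-1.497574, -2.115141)
(x_1(0.44), x_2(0.44)) ≈ (-1.4976, -2.1151)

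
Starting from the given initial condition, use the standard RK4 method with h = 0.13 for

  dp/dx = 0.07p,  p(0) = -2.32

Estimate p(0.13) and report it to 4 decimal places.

RK4: k1 = f(x_n, p_n); k2 = f(x_n + h/2, p_n + (h/2)·k1); k3 = f(x_n + h/2, p_n + (h/2)·k2); k4 = f(x_n + h, p_n + h·k3); p_{n+1} = p_n + (h/6)·(k1 + 2k2 + 2k3 + k4).
x=0.000000, p=-2.320000:
  k1 = f(0.000000, -2.320000) = -0.162400
  k2 = f(0.065000, -2.330556) = -0.163139
  k3 = f(0.065000, -2.330604) = -0.163142
  k4 = f(0.130000, -2.341208) = -0.163885
  p ← -2.320000 + (0.13/6)·(k1 + 2k2 + 2k3 + k4) = -2.341208
p(0.13) ≈ -2.3412

-2.3412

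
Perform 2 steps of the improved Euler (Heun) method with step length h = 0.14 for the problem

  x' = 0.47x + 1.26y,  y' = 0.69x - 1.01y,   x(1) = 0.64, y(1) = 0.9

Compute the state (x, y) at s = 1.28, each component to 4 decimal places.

1.0502, 0.8228

Heun on (x,y): k1 = f(s_n, state_n); k2 = f(s_n + h, state_n + h·k1); state_{n+1} = state_n + (h/2)·(k1 + k2).
1.000000: (0.640000, 0.900000)
  k1 = (1.434800, -0.467400)
  predictor → (0.840872, 0.834564)
  k2 = (1.446760, -0.262708)
  → (0.841709, 0.848892)
1.140000: (0.841709, 0.848892)
  k1 = (1.465208, -0.276602)
  predictor → (1.046838, 0.810168)
  k2 = (1.512826, -0.095951)
  → (1.050172, 0.822814)
(x(1.28), y(1.28)) ≈ (1.0502, 0.8228)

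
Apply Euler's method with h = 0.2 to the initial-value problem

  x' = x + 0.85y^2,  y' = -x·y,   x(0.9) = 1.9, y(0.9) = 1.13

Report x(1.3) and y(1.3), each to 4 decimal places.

Euler on (x,y): x_{n+1} = x_n + h·x', y_{n+1} = y_n + h·y'.
0.900000: (1.900000, 1.130000); f=(2.985365, -2.147000) → (2.497073, 0.700600)
1.100000: (2.497073, 0.700600); f=(2.914287, -1.749449) → (3.079930, 0.350710)
(x(1.3), y(1.3)) ≈ (3.0799, 0.3507)

3.0799, 0.3507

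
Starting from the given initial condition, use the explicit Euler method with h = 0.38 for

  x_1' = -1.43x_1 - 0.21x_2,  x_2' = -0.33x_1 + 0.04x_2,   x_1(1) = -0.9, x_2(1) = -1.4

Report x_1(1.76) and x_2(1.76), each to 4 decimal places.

-0.0322, -1.2908

Euler on (x_1,x_2): x_1_{n+1} = x_1_n + h·x_1', x_2_{n+1} = x_2_n + h·x_2'.
1.000000: (-0.900000, -1.400000); f=(1.581000, 0.241000) → (-0.299220, -1.308420)
1.380000: (-0.299220, -1.308420); f=(0.702653, 0.046406) → (-0.032212, -1.290786)
(x_1(1.76), x_2(1.76)) ≈ (-0.0322, -1.2908)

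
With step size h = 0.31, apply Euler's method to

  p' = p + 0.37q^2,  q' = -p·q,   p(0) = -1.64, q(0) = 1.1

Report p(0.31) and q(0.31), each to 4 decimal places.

-2.0096, 1.6592

Euler on (p,q): p_{n+1} = p_n + h·p', q_{n+1} = q_n + h·q'.
0.000000: (-1.640000, 1.100000); f=(-1.192300, 1.804000) → (-2.009613, 1.659240)
(p(0.31), q(0.31)) ≈ (-2.0096, 1.6592)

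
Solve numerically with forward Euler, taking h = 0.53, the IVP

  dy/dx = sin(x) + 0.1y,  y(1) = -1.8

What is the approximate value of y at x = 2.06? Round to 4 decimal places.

Euler: y_{n+1} = y_n + h·f(x_n, y_n).
x=1.000000, y=-1.800000: f=0.661471 → y ← -1.800000 + 0.53·0.661471 = -1.449420
x=1.530000, y=-1.449420: f=0.854226 → y ← -1.449420 + 0.53·0.854226 = -0.996681
y(2.06) ≈ -0.9967

-0.9967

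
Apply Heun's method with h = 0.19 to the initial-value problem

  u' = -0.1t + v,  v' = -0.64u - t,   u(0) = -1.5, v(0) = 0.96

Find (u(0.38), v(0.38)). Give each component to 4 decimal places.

Heun on (u,v): k1 = f(t_n, state_n); k2 = f(t_n + h, state_n + h·k1); state_{n+1} = state_n + (h/2)·(k1 + k2).
0.000000: (-1.500000, 0.960000)
  k1 = (0.960000, 0.960000)
  predictor → (-1.317600, 1.142400)
  k2 = (1.123400, 0.653264)
  → (-1.302077, 1.113260)
0.190000: (-1.302077, 1.113260)
  k1 = (1.094260, 0.643329)
  predictor → (-1.094168, 1.235493)
  k2 = (1.197493, 0.320267)
  → (-1.084360, 1.204802)
(u(0.38), v(0.38)) ≈ (-1.0844, 1.2048)

-1.0844, 1.2048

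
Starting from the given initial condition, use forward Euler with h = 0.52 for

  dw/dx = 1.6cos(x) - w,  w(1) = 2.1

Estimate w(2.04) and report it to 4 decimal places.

Euler: w_{n+1} = w_n + h·f(x_n, w_n).
x=1.000000, w=2.100000: f=-1.235516 → w ← 2.100000 + 0.52·(-1.235516) = 1.457532
x=1.520000, w=1.457532: f=-1.376292 → w ← 1.457532 + 0.52·(-1.376292) = 0.741860
w(2.04) ≈ 0.7419

0.7419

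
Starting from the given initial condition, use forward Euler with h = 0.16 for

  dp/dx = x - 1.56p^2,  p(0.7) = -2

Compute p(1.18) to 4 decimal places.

-10.4839

Euler: p_{n+1} = p_n + h·f(x_n, p_n).
x=0.700000, p=-2.000000: f=-5.540000 → p ← -2.000000 + 0.16·(-5.540000) = -2.886400
x=0.860000, p=-2.886400: f=-12.136836 → p ← -2.886400 + 0.16·(-12.136836) = -4.828294
x=1.020000, p=-4.828294: f=-35.347376 → p ← -4.828294 + 0.16·(-35.347376) = -10.483874
p(1.18) ≈ -10.4839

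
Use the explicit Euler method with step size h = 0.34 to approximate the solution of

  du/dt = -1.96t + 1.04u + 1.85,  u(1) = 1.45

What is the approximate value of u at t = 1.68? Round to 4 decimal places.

2.3421

Euler: u_{n+1} = u_n + h·f(t_n, u_n).
t=1.000000, u=1.450000: f=1.398000 → u ← 1.450000 + 0.34·1.398000 = 1.925320
t=1.340000, u=1.925320: f=1.225933 → u ← 1.925320 + 0.34·1.225933 = 2.342137
u(1.68) ≈ 2.3421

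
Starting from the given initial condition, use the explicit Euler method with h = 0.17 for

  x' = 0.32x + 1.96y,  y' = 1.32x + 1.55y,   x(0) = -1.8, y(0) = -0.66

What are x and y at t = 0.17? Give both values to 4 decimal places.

-2.1178, -1.2378

Euler on (x,y): x_{n+1} = x_n + h·x', y_{n+1} = y_n + h·y'.
0.000000: (-1.800000, -0.660000); f=(-1.869600, -3.399000) → (-2.117832, -1.237830)
(x(0.17), y(0.17)) ≈ (-2.1178, -1.2378)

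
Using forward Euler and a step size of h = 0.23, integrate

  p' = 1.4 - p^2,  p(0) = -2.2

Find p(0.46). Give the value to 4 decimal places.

-4.7271

Euler: p_{n+1} = p_n + h·f(t_n, p_n).
t=0.000000, p=-2.200000: f=-3.440000 → p ← -2.200000 + 0.23·(-3.440000) = -2.991200
t=0.230000, p=-2.991200: f=-7.547277 → p ← -2.991200 + 0.23·(-7.547277) = -4.727074
p(0.46) ≈ -4.7271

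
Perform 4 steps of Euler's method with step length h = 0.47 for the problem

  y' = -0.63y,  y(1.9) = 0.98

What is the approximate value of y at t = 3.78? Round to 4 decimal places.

Euler: y_{n+1} = y_n + h·f(t_n, y_n).
t=1.900000, y=0.980000: f=-0.617400 → y ← 0.980000 + 0.47·(-0.617400) = 0.689822
t=2.370000, y=0.689822: f=-0.434588 → y ← 0.689822 + 0.47·(-0.434588) = 0.485566
t=2.840000, y=0.485566: f=-0.305906 → y ← 0.485566 + 0.47·(-0.305906) = 0.341790
t=3.310000, y=0.341790: f=-0.215328 → y ← 0.341790 + 0.47·(-0.215328) = 0.240586
y(3.78) ≈ 0.2406

0.2406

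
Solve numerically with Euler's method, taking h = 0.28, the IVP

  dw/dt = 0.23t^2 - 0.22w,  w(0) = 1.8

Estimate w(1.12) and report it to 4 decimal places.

1.4646

Euler: w_{n+1} = w_n + h·f(t_n, w_n).
t=0.000000, w=1.800000: f=-0.396000 → w ← 1.800000 + 0.28·(-0.396000) = 1.689120
t=0.280000, w=1.689120: f=-0.353574 → w ← 1.689120 + 0.28·(-0.353574) = 1.590119
t=0.560000, w=1.590119: f=-0.277698 → w ← 1.590119 + 0.28·(-0.277698) = 1.512364
t=0.840000, w=1.512364: f=-0.170432 → w ← 1.512364 + 0.28·(-0.170432) = 1.464643
w(1.12) ≈ 1.4646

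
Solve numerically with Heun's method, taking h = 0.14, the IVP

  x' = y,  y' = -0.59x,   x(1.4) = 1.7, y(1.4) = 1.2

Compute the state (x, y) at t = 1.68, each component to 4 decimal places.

Heun on (x,y): k1 = f(t_n, state_n); k2 = f(t_n + h, state_n + h·k1); state_{n+1} = state_n + (h/2)·(k1 + k2).
1.400000: (1.700000, 1.200000)
  k1 = (1.200000, -1.003000)
  predictor → (1.868000, 1.059580)
  k2 = (1.059580, -1.102120)
  → (1.858171, 1.052642)
1.540000: (1.858171, 1.052642)
  k1 = (1.052642, -1.096321)
  predictor → (2.005540, 0.899157)
  k2 = (0.899157, -1.183269)
  → (1.994796, 0.893070)
(x(1.68), y(1.68)) ≈ (1.9948, 0.8931)

1.9948, 0.8931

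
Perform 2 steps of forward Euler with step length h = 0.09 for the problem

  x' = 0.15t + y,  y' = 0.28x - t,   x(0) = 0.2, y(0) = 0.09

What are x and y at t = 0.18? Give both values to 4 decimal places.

0.2179, 0.0922

Euler on (x,y): x_{n+1} = x_n + h·x', y_{n+1} = y_n + h·y'.
0.000000: (0.200000, 0.090000); f=(0.090000, 0.056000) → (0.208100, 0.095040)
0.090000: (0.208100, 0.095040); f=(0.108540, -0.031732) → (0.217869, 0.092184)
(x(0.18), y(0.18)) ≈ (0.2179, 0.0922)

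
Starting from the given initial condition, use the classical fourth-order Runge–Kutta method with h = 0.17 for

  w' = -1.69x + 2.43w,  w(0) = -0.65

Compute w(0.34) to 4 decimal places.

-1.6159

RK4: k1 = f(x_n, w_n); k2 = f(x_n + h/2, w_n + (h/2)·k1); k3 = f(x_n + h/2, w_n + (h/2)·k2); k4 = f(x_n + h, w_n + h·k3); w_{n+1} = w_n + (h/6)·(k1 + 2k2 + 2k3 + k4).
x=0.000000, w=-0.650000:
  k1 = f(0.000000, -0.650000) = -1.579500
  k2 = f(0.085000, -0.784258) = -2.049396
  k3 = f(0.085000, -0.824199) = -2.146453
  k4 = f(0.170000, -1.014897) = -2.753500
  w ← -0.650000 + (0.17/6)·(k1 + 2k2 + 2k3 + k4) = -1.010533
x=0.170000, w=-1.010533:
  k1 = f(0.170000, -1.010533) = -2.742895
  k2 = f(0.255000, -1.243679) = -3.453090
  k3 = f(0.255000, -1.304046) = -3.599781
  k4 = f(0.340000, -1.622496) = -4.517265
  w ← -1.010533 + (0.17/6)·(k1 + 2k2 + 2k3 + k4) = -1.615900
w(0.34) ≈ -1.6159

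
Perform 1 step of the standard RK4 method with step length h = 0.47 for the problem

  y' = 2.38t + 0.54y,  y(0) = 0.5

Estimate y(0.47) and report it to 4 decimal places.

RK4: k1 = f(t_n, y_n); k2 = f(t_n + h/2, y_n + (h/2)·k1); k3 = f(t_n + h/2, y_n + (h/2)·k2); k4 = f(t_n + h, y_n + h·k3); y_{n+1} = y_n + (h/6)·(k1 + 2k2 + 2k3 + k4).
t=0.000000, y=0.500000:
  k1 = f(0.000000, 0.500000) = 0.270000
  k2 = f(0.235000, 0.563450) = 0.863563
  k3 = f(0.235000, 0.702937) = 0.938886
  k4 = f(0.470000, 0.941276) = 1.626889
  y ← 0.500000 + (0.47/6)·(k1 + 2k2 + 2k3 + k4) = 0.930973
y(0.47) ≈ 0.9310

0.9310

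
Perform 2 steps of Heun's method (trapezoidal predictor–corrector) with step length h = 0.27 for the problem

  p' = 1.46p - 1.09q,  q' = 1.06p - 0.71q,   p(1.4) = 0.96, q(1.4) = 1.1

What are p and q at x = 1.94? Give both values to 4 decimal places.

Heun on (p,q): k1 = f(x_n, state_n); k2 = f(x_n + h, state_n + h·k1); state_{n+1} = state_n + (h/2)·(k1 + k2).
1.400000: (0.960000, 1.100000)
  k1 = (0.202600, 0.236600)
  predictor → (1.014702, 1.163882)
  k2 = (0.212834, 0.249228)
  → (1.016084, 1.165587)
1.670000: (1.016084, 1.165587)
  k1 = (0.212992, 0.249482)
  predictor → (1.073591, 1.232947)
  k2 = (0.223531, 0.262615)
  → (1.075014, 1.234720)
(p(1.94), q(1.94)) ≈ (1.0750, 1.2347)

1.0750, 1.2347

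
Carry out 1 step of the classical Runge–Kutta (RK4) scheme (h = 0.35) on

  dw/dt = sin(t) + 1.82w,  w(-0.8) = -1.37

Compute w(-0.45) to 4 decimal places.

RK4: k1 = f(t_n, w_n); k2 = f(t_n + h/2, w_n + (h/2)·k1); k3 = f(t_n + h/2, w_n + (h/2)·k2); k4 = f(t_n + h, w_n + h·k3); w_{n+1} = w_n + (h/6)·(k1 + 2k2 + 2k3 + k4).
t=-0.800000, w=-1.370000:
  k1 = f(-0.800000, -1.370000) = -3.210756
  k2 = f(-0.625000, -1.931882) = -4.101123
  k3 = f(-0.625000, -2.087697) = -4.384705
  k4 = f(-0.450000, -2.904647) = -5.721423
  w ← -1.370000 + (0.35/6)·(k1 + 2k2 + 2k3 + k4) = -2.881057
w(-0.45) ≈ -2.8811

-2.8811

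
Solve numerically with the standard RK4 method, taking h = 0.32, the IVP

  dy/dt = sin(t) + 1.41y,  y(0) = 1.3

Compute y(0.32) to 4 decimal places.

2.1003

RK4: k1 = f(t_n, y_n); k2 = f(t_n + h/2, y_n + (h/2)·k1); k3 = f(t_n + h/2, y_n + (h/2)·k2); k4 = f(t_n + h, y_n + h·k3); y_{n+1} = y_n + (h/6)·(k1 + 2k2 + 2k3 + k4).
t=0.000000, y=1.300000:
  k1 = f(0.000000, 1.300000) = 1.833000
  k2 = f(0.160000, 1.593280) = 2.405843
  k3 = f(0.160000, 1.684935) = 2.535076
  k4 = f(0.320000, 2.111224) = 3.291393
  y ← 1.300000 + (0.32/6)·(k1 + 2k2 + 2k3 + k4) = 2.100332
y(0.32) ≈ 2.1003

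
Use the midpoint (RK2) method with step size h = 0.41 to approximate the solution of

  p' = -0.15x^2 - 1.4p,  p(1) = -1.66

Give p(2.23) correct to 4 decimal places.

Midpoint: k1 = f(x_n, p_n); k2 = f(x_n + h/2, p_n + (h/2)·k1); p_{n+1} = p_n + h·k2.
x=1.000000, p=-1.660000:
  k1 = f(1.000000, -1.660000) = 2.174000
  k2 = f(1.205000, -1.214330) = 1.482258
  p ← -1.660000 + 0.41·1.482258 = -1.052274
x=1.410000, p=-1.052274:
  k1 = f(1.410000, -1.052274) = 1.174969
  k2 = f(1.615000, -0.811406) = 0.744734
  p ← -1.052274 + 0.41·0.744734 = -0.746933
x=1.820000, p=-0.746933:
  k1 = f(1.820000, -0.746933) = 0.548846
  k2 = f(2.025000, -0.634420) = 0.273094
  p ← -0.746933 + 0.41·0.273094 = -0.634965
p(2.23) ≈ -0.6350

-0.6350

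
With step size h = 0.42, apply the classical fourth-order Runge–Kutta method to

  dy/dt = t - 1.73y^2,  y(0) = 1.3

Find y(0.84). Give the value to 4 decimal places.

RK4: k1 = f(t_n, y_n); k2 = f(t_n + h/2, y_n + (h/2)·k1); k3 = f(t_n + h/2, y_n + (h/2)·k2); k4 = f(t_n + h, y_n + h·k3); y_{n+1} = y_n + (h/6)·(k1 + 2k2 + 2k3 + k4).
t=0.000000, y=1.300000:
  k1 = f(0.000000, 1.300000) = -2.923700
  k2 = f(0.210000, 0.686023) = -0.604186
  k3 = f(0.210000, 1.173121) = -2.170848
  k4 = f(0.420000, 0.388244) = 0.159232
  y ← 1.300000 + (0.42/6)·(k1 + 2k2 + 2k3 + k4) = 0.717982
t=0.420000, y=0.717982:
  k1 = f(0.420000, 0.717982) = -0.471813
  k2 = f(0.630000, 0.618902) = -0.032658
  k3 = f(0.630000, 0.711124) = -0.244857
  k4 = f(0.840000, 0.615143) = 0.185367
  y ← 0.717982 + (0.42/6)·(k1 + 2k2 + 2k3 + k4) = 0.659079
y(0.84) ≈ 0.6591

0.6591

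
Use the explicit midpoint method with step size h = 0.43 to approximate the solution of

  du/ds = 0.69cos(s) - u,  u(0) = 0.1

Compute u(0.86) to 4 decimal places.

0.3728

Midpoint: k1 = f(s_n, u_n); k2 = f(s_n + h/2, u_n + (h/2)·k1); u_{n+1} = u_n + h·k2.
s=0.000000, u=0.100000:
  k1 = f(0.000000, 0.100000) = 0.590000
  k2 = f(0.215000, 0.226850) = 0.447264
  u ← 0.100000 + 0.43·0.447264 = 0.292323
s=0.430000, u=0.292323:
  k1 = f(0.430000, 0.292323) = 0.334863
  k2 = f(0.645000, 0.364319) = 0.187060
  u ← 0.292323 + 0.43·0.187060 = 0.372759
u(0.86) ≈ 0.3728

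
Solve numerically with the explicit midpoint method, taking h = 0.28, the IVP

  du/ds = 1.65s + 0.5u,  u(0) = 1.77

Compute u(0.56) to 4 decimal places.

2.6175

Midpoint: k1 = f(s_n, u_n); k2 = f(s_n + h/2, u_n + (h/2)·k1); u_{n+1} = u_n + h·k2.
s=0.000000, u=1.770000:
  k1 = f(0.000000, 1.770000) = 0.885000
  k2 = f(0.140000, 1.893900) = 1.177950
  u ← 1.770000 + 0.28·1.177950 = 2.099826
s=0.280000, u=2.099826:
  k1 = f(0.280000, 2.099826) = 1.511913
  k2 = f(0.420000, 2.311494) = 1.848747
  u ← 2.099826 + 0.28·1.848747 = 2.617475
u(0.56) ≈ 2.6175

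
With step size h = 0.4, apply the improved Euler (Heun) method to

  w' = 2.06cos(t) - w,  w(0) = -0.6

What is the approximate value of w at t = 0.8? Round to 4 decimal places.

Heun: k1 = f(t_n, w_n); k2 = f(t_n + h, w_n + h·k1); w_{n+1} = w_n + (h/2)·(k1 + k2).
t=0.000000, w=-0.600000:
  k1 = f(0.000000, -0.600000) = 2.660000
  k2 = f(0.400000, 0.464000) = 1.433386
  w ← -0.600000 + (0.4/2)·(2.660000 + 1.433386) = 0.218677
t=0.400000, w=0.218677:
  k1 = f(0.400000, 0.218677) = 1.678709
  k2 = f(0.800000, 0.890161) = 0.545055
  w ← 0.218677 + (0.4/2)·(1.678709 + 0.545055) = 0.663430
w(0.8) ≈ 0.6634

0.6634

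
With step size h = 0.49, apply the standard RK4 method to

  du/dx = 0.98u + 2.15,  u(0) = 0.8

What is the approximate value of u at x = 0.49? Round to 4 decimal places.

2.6447

RK4: k1 = f(x_n, u_n); k2 = f(x_n + h/2, u_n + (h/2)·k1); k3 = f(x_n + h/2, u_n + (h/2)·k2); k4 = f(x_n + h, u_n + h·k3); u_{n+1} = u_n + (h/6)·(k1 + 2k2 + 2k3 + k4).
x=0.000000, u=0.800000:
  k1 = f(0.000000, 0.800000) = 2.934000
  k2 = f(0.245000, 1.518830) = 3.638453
  k3 = f(0.245000, 1.691421) = 3.807593
  k4 = f(0.490000, 2.665720) = 4.762406
  u ← 0.800000 + (0.49/6)·(k1 + 2k2 + 2k3 + k4) = 2.644727
u(0.49) ≈ 2.6447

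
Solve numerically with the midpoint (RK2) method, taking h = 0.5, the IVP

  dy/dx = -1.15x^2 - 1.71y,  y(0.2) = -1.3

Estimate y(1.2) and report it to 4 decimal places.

Midpoint: k1 = f(x_n, y_n); k2 = f(x_n + h/2, y_n + (h/2)·k1); y_{n+1} = y_n + h·k2.
x=0.200000, y=-1.300000:
  k1 = f(0.200000, -1.300000) = 2.177000
  k2 = f(0.450000, -0.755750) = 1.059458
  y ← -1.300000 + 0.5·1.059458 = -0.770271
x=0.700000, y=-0.770271:
  k1 = f(0.700000, -0.770271) = 0.753664
  k2 = f(0.950000, -0.581855) = -0.042902
  y ← -0.770271 + 0.5·(-0.042902) = -0.791722
y(1.2) ≈ -0.7917

-0.7917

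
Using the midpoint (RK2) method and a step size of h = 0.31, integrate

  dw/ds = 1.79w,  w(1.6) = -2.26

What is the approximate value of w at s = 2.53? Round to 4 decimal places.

-11.2778

Midpoint: k1 = f(s_n, w_n); k2 = f(s_n + h/2, w_n + (h/2)·k1); w_{n+1} = w_n + h·k2.
s=1.600000, w=-2.260000:
  k1 = f(1.600000, -2.260000) = -4.045400
  k2 = f(1.755000, -2.887037) = -5.167796
  w ← -2.260000 + 0.31·(-5.167796) = -3.862017
s=1.910000, w=-3.862017:
  k1 = f(1.910000, -3.862017) = -6.913010
  k2 = f(2.065000, -4.933533) = -8.831025
  w ← -3.862017 + 0.31·(-8.831025) = -6.599635
s=2.220000, w=-6.599635:
  k1 = f(2.220000, -6.599635) = -11.813346
  k2 = f(2.375000, -8.430703) = -15.090959
  w ← -6.599635 + 0.31·(-15.090959) = -11.277832
w(2.53) ≈ -11.2778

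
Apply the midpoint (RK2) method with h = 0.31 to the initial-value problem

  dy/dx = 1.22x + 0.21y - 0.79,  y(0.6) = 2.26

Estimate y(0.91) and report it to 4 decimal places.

2.4520

Midpoint: k1 = f(x_n, y_n); k2 = f(x_n + h/2, y_n + (h/2)·k1); y_{n+1} = y_n + h·k2.
x=0.600000, y=2.260000:
  k1 = f(0.600000, 2.260000) = 0.416600
  k2 = f(0.755000, 2.324573) = 0.619260
  y ← 2.260000 + 0.31·0.619260 = 2.451971
y(0.91) ≈ 2.4520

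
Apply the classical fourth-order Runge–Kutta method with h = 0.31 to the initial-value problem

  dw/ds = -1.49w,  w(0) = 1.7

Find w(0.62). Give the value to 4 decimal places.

RK4: k1 = f(s_n, w_n); k2 = f(s_n + h/2, w_n + (h/2)·k1); k3 = f(s_n + h/2, w_n + (h/2)·k2); k4 = f(s_n + h, w_n + h·k3); w_{n+1} = w_n + (h/6)·(k1 + 2k2 + 2k3 + k4).
s=0.000000, w=1.700000:
  k1 = f(0.000000, 1.700000) = -2.533000
  k2 = f(0.155000, 1.307385) = -1.948004
  k3 = f(0.155000, 1.398059) = -2.083109
  k4 = f(0.310000, 1.054236) = -1.570812
  w ← 1.700000 + (0.31/6)·(k1 + 2k2 + 2k3 + k4) = 1.071421
s=0.310000, w=1.071421:
  k1 = f(0.310000, 1.071421) = -1.596418
  k2 = f(0.465000, 0.823977) = -1.227725
  k3 = f(0.465000, 0.881124) = -1.312875
  k4 = f(0.620000, 0.664430) = -0.990001
  w ← 1.071421 + (0.31/6)·(k1 + 2k2 + 2k3 + k4) = 0.675261
w(0.62) ≈ 0.6753

0.6753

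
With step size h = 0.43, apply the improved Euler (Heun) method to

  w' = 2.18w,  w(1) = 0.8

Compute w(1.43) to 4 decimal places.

Heun: k1 = f(x_n, w_n); k2 = f(x_n + h, w_n + h·k1); w_{n+1} = w_n + (h/2)·(k1 + k2).
x=1.000000, w=0.800000:
  k1 = f(1.000000, 0.800000) = 1.744000
  k2 = f(1.430000, 1.549920) = 3.378826
  w ← 0.800000 + (0.43/2)·(1.744000 + 3.378826) = 1.901408
w(1.43) ≈ 1.9014

1.9014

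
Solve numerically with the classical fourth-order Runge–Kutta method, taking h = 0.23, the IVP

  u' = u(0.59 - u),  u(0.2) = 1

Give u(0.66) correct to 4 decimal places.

0.8582

RK4: k1 = f(s_n, u_n); k2 = f(s_n + h/2, u_n + (h/2)·k1); k3 = f(s_n + h/2, u_n + (h/2)·k2); k4 = f(s_n + h, u_n + h·k3); u_{n+1} = u_n + (h/6)·(k1 + 2k2 + 2k3 + k4).
s=0.200000, u=1.000000:
  k1 = f(0.200000, 1.000000) = -0.410000
  k2 = f(0.315000, 0.952850) = -0.345742
  k3 = f(0.315000, 0.960240) = -0.355519
  k4 = f(0.430000, 0.918231) = -0.301391
  u ← 1.000000 + (0.23/6)·(k1 + 2k2 + 2k3 + k4) = 0.918967
s=0.430000, u=0.918967:
  k1 = f(0.430000, 0.918967) = -0.302309
  k2 = f(0.545000, 0.884201) = -0.260133
  k3 = f(0.545000, 0.889051) = -0.265872
  k4 = f(0.660000, 0.857816) = -0.229737
  u ← 0.918967 + (0.23/6)·(k1 + 2k2 + 2k3 + k4) = 0.858245
u(0.66) ≈ 0.8582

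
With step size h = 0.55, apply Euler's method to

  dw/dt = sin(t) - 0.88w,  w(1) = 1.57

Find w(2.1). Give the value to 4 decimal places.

1.2067

Euler: w_{n+1} = w_n + h·f(t_n, w_n).
t=1.000000, w=1.570000: f=-0.540129 → w ← 1.570000 + 0.55·(-0.540129) = 1.272929
t=1.550000, w=1.272929: f=-0.120394 → w ← 1.272929 + 0.55·(-0.120394) = 1.206712
w(2.1) ≈ 1.2067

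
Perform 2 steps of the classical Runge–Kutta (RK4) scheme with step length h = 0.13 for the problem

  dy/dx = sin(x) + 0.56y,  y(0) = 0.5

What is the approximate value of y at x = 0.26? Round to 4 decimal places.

RK4: k1 = f(x_n, y_n); k2 = f(x_n + h/2, y_n + (h/2)·k1); k3 = f(x_n + h/2, y_n + (h/2)·k2); k4 = f(x_n + h, y_n + h·k3); y_{n+1} = y_n + (h/6)·(k1 + 2k2 + 2k3 + k4).
x=0.000000, y=0.500000:
  k1 = f(0.000000, 0.500000) = 0.280000
  k2 = f(0.065000, 0.518200) = 0.355146
  k3 = f(0.065000, 0.523085) = 0.357882
  k4 = f(0.130000, 0.546525) = 0.435688
  y ← 0.500000 + (0.13/6)·(k1 + 2k2 + 2k3 + k4) = 0.546404
x=0.130000, y=0.546404:
  k1 = f(0.130000, 0.546404) = 0.435621
  k2 = f(0.195000, 0.574720) = 0.515610
  k3 = f(0.195000, 0.579919) = 0.518521
  k4 = f(0.260000, 0.613812) = 0.600815
  y ← 0.546404 + (0.13/6)·(k1 + 2k2 + 2k3 + k4) = 0.613673
y(0.26) ≈ 0.6137

0.6137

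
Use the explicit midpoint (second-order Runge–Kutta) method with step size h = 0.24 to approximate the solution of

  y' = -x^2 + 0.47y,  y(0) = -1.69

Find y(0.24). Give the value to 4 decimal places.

-1.8948

Midpoint: k1 = f(x_n, y_n); k2 = f(x_n + h/2, y_n + (h/2)·k1); y_{n+1} = y_n + h·k2.
x=0.000000, y=-1.690000:
  k1 = f(0.000000, -1.690000) = -0.794300
  k2 = f(0.120000, -1.785316) = -0.853499
  y ← -1.690000 + 0.24·(-0.853499) = -1.894840
y(0.24) ≈ -1.8948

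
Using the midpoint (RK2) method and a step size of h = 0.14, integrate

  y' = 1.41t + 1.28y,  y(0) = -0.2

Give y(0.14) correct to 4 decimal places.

-0.2252

Midpoint: k1 = f(t_n, y_n); k2 = f(t_n + h/2, y_n + (h/2)·k1); y_{n+1} = y_n + h·k2.
t=0.000000, y=-0.200000:
  k1 = f(0.000000, -0.200000) = -0.256000
  k2 = f(0.070000, -0.217920) = -0.180238
  y ← -0.200000 + 0.14·(-0.180238) = -0.225233
y(0.14) ≈ -0.2252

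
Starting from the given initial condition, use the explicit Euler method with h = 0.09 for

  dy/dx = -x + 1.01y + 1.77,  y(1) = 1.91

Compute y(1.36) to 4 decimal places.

Euler: y_{n+1} = y_n + h·f(x_n, y_n).
x=1.000000, y=1.910000: f=2.699100 → y ← 1.910000 + 0.09·2.699100 = 2.152919
x=1.090000, y=2.152919: f=2.854448 → y ← 2.152919 + 0.09·2.854448 = 2.409819
x=1.180000, y=2.409819: f=3.023918 → y ← 2.409819 + 0.09·3.023918 = 2.681972
x=1.270000, y=2.681972: f=3.208792 → y ← 2.681972 + 0.09·3.208792 = 2.970763
y(1.36) ≈ 2.9708

2.9708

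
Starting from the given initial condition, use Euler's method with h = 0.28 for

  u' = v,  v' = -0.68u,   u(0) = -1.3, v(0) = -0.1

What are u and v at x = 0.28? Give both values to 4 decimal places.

-1.3280, 0.1475

Euler on (u,v): u_{n+1} = u_n + h·u', v_{n+1} = v_n + h·v'.
0.000000: (-1.300000, -0.100000); f=(-0.100000, 0.884000) → (-1.328000, 0.147520)
(u(0.28), v(0.28)) ≈ (-1.3280, 0.1475)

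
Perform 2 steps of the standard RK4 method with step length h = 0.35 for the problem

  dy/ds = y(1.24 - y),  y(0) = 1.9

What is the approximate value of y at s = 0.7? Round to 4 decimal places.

1.4520

RK4: k1 = f(s_n, y_n); k2 = f(s_n + h/2, y_n + (h/2)·k1); k3 = f(s_n + h/2, y_n + (h/2)·k2); k4 = f(s_n + h, y_n + h·k3); y_{n+1} = y_n + (h/6)·(k1 + 2k2 + 2k3 + k4).
s=0.000000, y=1.900000:
  k1 = f(0.000000, 1.900000) = -1.254000
  k2 = f(0.175000, 1.680550) = -0.740366
  k3 = f(0.175000, 1.770436) = -0.939103
  k4 = f(0.350000, 1.571314) = -0.520598
  y ← 1.900000 + (0.35/6)·(k1 + 2k2 + 2k3 + k4) = 1.600544
s=0.350000, y=1.600544:
  k1 = f(0.350000, 1.600544) = -0.577066
  k2 = f(0.525000, 1.499557) = -0.389221
  k3 = f(0.525000, 1.532430) = -0.448129
  k4 = f(0.700000, 1.443699) = -0.294080
  y ← 1.600544 + (0.35/6)·(k1 + 2k2 + 2k3 + k4) = 1.452036
y(0.7) ≈ 1.4520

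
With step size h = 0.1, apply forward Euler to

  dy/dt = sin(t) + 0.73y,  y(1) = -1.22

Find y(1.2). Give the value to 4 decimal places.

-1.2252

Euler: y_{n+1} = y_n + h·f(t_n, y_n).
t=1.000000, y=-1.220000: f=-0.049129 → y ← -1.220000 + 0.1·(-0.049129) = -1.224913
t=1.100000, y=-1.224913: f=-0.002979 → y ← -1.224913 + 0.1·(-0.002979) = -1.225211
y(1.2) ≈ -1.2252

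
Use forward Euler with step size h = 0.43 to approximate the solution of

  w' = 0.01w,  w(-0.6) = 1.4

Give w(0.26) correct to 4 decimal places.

Euler: w_{n+1} = w_n + h·f(x_n, w_n).
x=-0.600000, w=1.400000: f=0.014000 → w ← 1.400000 + 0.43·0.014000 = 1.406020
x=-0.170000, w=1.406020: f=0.014060 → w ← 1.406020 + 0.43·0.014060 = 1.412066
w(0.26) ≈ 1.4121

1.4121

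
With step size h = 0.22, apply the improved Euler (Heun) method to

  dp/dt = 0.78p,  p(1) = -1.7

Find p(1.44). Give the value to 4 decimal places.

Heun: k1 = f(t_n, p_n); k2 = f(t_n + h, p_n + h·k1); p_{n+1} = p_n + (h/2)·(k1 + k2).
t=1.000000, p=-1.700000:
  k1 = f(1.000000, -1.700000) = -1.326000
  k2 = f(1.220000, -1.991720) = -1.553542
  p ← -1.700000 + (0.22/2)·(-1.326000 + (-1.553542)) = -2.016750
t=1.220000, p=-2.016750:
  k1 = f(1.220000, -2.016750) = -1.573065
  k2 = f(1.440000, -2.362824) = -1.843003
  p ← -2.016750 + (0.22/2)·(-1.573065 + (-1.843003)) = -2.392517
p(1.44) ≈ -2.3925

-2.3925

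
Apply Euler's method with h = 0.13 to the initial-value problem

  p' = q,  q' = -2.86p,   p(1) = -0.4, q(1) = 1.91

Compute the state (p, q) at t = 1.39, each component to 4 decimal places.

Euler on (p,q): p_{n+1} = p_n + h·p', q_{n+1} = q_n + h·q'.
1.000000: (-0.400000, 1.910000); f=(1.910000, 1.144000) → (-0.151700, 2.058720)
1.130000: (-0.151700, 2.058720); f=(2.058720, 0.433862) → (0.115934, 2.115122)
1.260000: (0.115934, 2.115122); f=(2.115122, -0.331570) → (0.390899, 2.072018)
(p(1.39), q(1.39)) ≈ (0.3909, 2.0720)

0.3909, 2.0720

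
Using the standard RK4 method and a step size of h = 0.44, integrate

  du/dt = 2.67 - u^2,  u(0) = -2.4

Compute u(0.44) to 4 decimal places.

-9.8633

RK4: k1 = f(t_n, u_n); k2 = f(t_n + h/2, u_n + (h/2)·k1); k3 = f(t_n + h/2, u_n + (h/2)·k2); k4 = f(t_n + h, u_n + h·k3); u_{n+1} = u_n + (h/6)·(k1 + 2k2 + 2k3 + k4).
t=0.000000, u=-2.400000:
  k1 = f(0.000000, -2.400000) = -3.090000
  k2 = f(0.220000, -3.079800) = -6.815168
  k3 = f(0.220000, -3.899337) = -12.534829
  k4 = f(0.440000, -7.915325) = -59.982365
  u ← -2.400000 + (0.44/6)·(k1 + 2k2 + 2k3 + k4) = -9.863306
u(0.44) ≈ -9.8633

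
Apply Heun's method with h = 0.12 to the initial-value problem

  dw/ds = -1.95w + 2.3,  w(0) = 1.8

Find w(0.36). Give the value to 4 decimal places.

Heun: k1 = f(s_n, w_n); k2 = f(s_n + h, w_n + h·k1); w_{n+1} = w_n + (h/2)·(k1 + k2).
s=0.000000, w=1.800000:
  k1 = f(0.000000, 1.800000) = -1.210000
  k2 = f(0.120000, 1.654800) = -0.926860
  w ← 1.800000 + (0.12/2)·(-1.210000 + (-0.926860)) = 1.671788
s=0.120000, w=1.671788:
  k1 = f(0.120000, 1.671788) = -0.959987
  k2 = f(0.240000, 1.556590) = -0.735350
  w ← 1.671788 + (0.12/2)·(-0.959987 + (-0.735350)) = 1.570068
s=0.240000, w=1.570068:
  k1 = f(0.240000, 1.570068) = -0.761633
  k2 = f(0.360000, 1.478672) = -0.583411
  w ← 1.570068 + (0.12/2)·(-0.761633 + (-0.583411)) = 1.489366
w(0.36) ≈ 1.4894

1.4894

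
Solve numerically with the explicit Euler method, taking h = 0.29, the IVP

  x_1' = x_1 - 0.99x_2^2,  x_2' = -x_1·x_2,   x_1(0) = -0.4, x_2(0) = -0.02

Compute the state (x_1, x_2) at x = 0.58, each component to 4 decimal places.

-0.6659, -0.0257

Euler on (x_1,x_2): x_1_{n+1} = x_1_n + h·x_1', x_2_{n+1} = x_2_n + h·x_2'.
0.000000: (-0.400000, -0.020000); f=(-0.400396, -0.008000) → (-0.516115, -0.022320)
0.290000: (-0.516115, -0.022320); f=(-0.516608, -0.011520) → (-0.665931, -0.025661)
(x_1(0.58), x_2(0.58)) ≈ (-0.6659, -0.0257)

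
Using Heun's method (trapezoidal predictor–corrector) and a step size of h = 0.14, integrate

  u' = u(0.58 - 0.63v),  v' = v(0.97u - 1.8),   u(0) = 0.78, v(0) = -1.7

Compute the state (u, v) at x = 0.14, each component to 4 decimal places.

Heun on (u,v): k1 = f(x_n, state_n); k2 = f(x_n + h, state_n + h·k1); state_{n+1} = state_n + (h/2)·(k1 + k2).
0.000000: (0.780000, -1.700000)
  k1 = (1.287780, 1.773780)
  predictor → (0.960289, -1.451671)
  k2 = (1.435203, 1.260804)
  → (0.970609, -1.487579)
(u(0.14), v(0.14)) ≈ (0.9706, -1.4876)

0.9706, -1.4876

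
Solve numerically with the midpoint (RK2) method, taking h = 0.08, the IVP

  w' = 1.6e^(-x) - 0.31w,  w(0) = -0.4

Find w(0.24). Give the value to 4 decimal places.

-0.0430

Midpoint: k1 = f(x_n, w_n); k2 = f(x_n + h/2, w_n + (h/2)·k1); w_{n+1} = w_n + h·k2.
x=0.000000, w=-0.400000:
  k1 = f(0.000000, -0.400000) = 1.724000
  k2 = f(0.040000, -0.331040) = 1.639886
  w ← -0.400000 + 0.08·1.639886 = -0.268809
x=0.080000, w=-0.268809:
  k1 = f(0.080000, -0.268809) = 1.560317
  k2 = f(0.120000, -0.206396) = 1.483056
  w ← -0.268809 + 0.08·1.483056 = -0.150165
x=0.160000, w=-0.150165:
  k1 = f(0.160000, -0.150165) = 1.409981
  k2 = f(0.200000, -0.093765) = 1.339036
  w ← -0.150165 + 0.08·1.339036 = -0.043042
w(0.24) ≈ -0.0430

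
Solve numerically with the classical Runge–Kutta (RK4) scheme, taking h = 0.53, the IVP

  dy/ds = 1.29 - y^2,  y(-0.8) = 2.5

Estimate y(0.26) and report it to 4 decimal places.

RK4: k1 = f(s_n, y_n); k2 = f(s_n + h/2, y_n + (h/2)·k1); k3 = f(s_n + h/2, y_n + (h/2)·k2); k4 = f(s_n + h, y_n + h·k3); y_{n+1} = y_n + (h/6)·(k1 + 2k2 + 2k3 + k4).
s=-0.800000, y=2.500000:
  k1 = f(-0.800000, 2.500000) = -4.960000
  k2 = f(-0.535000, 1.185600) = -0.115647
  k3 = f(-0.535000, 2.469353) = -4.807706
  k4 = f(-0.270000, -0.048084) = 1.287688
  y ← 2.500000 + (0.53/6)·(k1 + 2k2 + 2k3 + k4) = 1.305820
s=-0.270000, y=1.305820:
  k1 = f(-0.270000, 1.305820) = -0.415166
  k2 = f(-0.005000, 1.195801) = -0.139940
  k3 = f(-0.005000, 1.268736) = -0.319691
  k4 = f(0.260000, 1.136384) = -0.001368
  y ← 1.305820 + (0.53/6)·(k1 + 2k2 + 2k3 + k4) = 1.187825
y(0.26) ≈ 1.1878

1.1878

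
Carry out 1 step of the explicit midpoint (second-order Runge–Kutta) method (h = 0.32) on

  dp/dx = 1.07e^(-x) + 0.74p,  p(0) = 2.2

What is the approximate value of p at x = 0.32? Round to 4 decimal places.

Midpoint: k1 = f(x_n, p_n); k2 = f(x_n + h/2, p_n + (h/2)·k1); p_{n+1} = p_n + h·k2.
x=0.000000, p=2.200000:
  k1 = f(0.000000, 2.200000) = 2.698000
  k2 = f(0.160000, 2.631680) = 2.859237
  p ← 2.200000 + 0.32·2.859237 = 3.114956
p(0.32) ≈ 3.1150

3.1150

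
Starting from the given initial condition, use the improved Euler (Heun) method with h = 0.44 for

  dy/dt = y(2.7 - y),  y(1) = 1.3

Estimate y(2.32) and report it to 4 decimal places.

2.5217

Heun: k1 = f(t_n, y_n); k2 = f(t_n + h, y_n + h·k1); y_{n+1} = y_n + (h/2)·(k1 + k2).
t=1.000000, y=1.300000:
  k1 = f(1.000000, 1.300000) = 1.820000
  k2 = f(1.440000, 2.100800) = 1.258799
  y ← 1.300000 + (0.44/2)·(1.820000 + 1.258799) = 1.977336
t=1.440000, y=1.977336:
  k1 = f(1.440000, 1.977336) = 1.428950
  k2 = f(1.880000, 2.606074) = 0.244779
  y ← 1.977336 + (0.44/2)·(1.428950 + 0.244779) = 2.345556
t=1.880000, y=2.345556:
  k1 = f(1.880000, 2.345556) = 0.831368
  k2 = f(2.320000, 2.711358) = -0.030796
  y ← 2.345556 + (0.44/2)·(0.831368 + (-0.030796)) = 2.521682
y(2.32) ≈ 2.5217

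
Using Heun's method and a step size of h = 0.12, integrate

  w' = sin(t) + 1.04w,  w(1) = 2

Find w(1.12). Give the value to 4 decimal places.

Heun: k1 = f(t_n, w_n); k2 = f(t_n + h, w_n + h·k1); w_{n+1} = w_n + (h/2)·(k1 + k2).
t=1.000000, w=2.000000:
  k1 = f(1.000000, 2.000000) = 2.921471
  k2 = f(1.120000, 2.350577) = 3.344700
  w ← 2.000000 + (0.12/2)·(2.921471 + 3.344700) = 2.375970
w(1.12) ≈ 2.3760

2.3760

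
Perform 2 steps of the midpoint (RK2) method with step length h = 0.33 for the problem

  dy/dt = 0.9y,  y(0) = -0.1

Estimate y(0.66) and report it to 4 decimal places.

Midpoint: k1 = f(t_n, y_n); k2 = f(t_n + h/2, y_n + (h/2)·k1); y_{n+1} = y_n + h·k2.
t=0.000000, y=-0.100000:
  k1 = f(0.000000, -0.100000) = -0.090000
  k2 = f(0.165000, -0.114850) = -0.103365
  y ← -0.100000 + 0.33·(-0.103365) = -0.134110
t=0.330000, y=-0.134110:
  k1 = f(0.330000, -0.134110) = -0.120699
  k2 = f(0.495000, -0.154026) = -0.138623
  y ← -0.134110 + 0.33·(-0.138623) = -0.179856
y(0.66) ≈ -0.1799

-0.1799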